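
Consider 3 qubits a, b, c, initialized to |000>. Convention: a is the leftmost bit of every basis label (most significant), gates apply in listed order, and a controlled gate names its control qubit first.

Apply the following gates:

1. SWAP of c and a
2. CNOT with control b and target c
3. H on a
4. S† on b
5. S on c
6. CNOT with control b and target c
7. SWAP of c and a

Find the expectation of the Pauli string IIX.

The observable IIX averages to 1.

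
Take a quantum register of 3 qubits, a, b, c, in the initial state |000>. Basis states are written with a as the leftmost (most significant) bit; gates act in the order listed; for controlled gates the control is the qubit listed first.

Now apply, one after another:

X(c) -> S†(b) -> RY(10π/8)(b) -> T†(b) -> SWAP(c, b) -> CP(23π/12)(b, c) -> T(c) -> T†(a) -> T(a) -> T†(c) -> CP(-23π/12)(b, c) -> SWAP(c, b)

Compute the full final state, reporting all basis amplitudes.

The resulting statevector has amplitude -sqrt(2 - sqrt(2))/2 on |001>, -sqrt(sqrt(2) + 2)*exp(3*I*pi/4)/2 on |011>, and 0 on every other basis state. Key observation: the block from step 5 through step 12 cancels to the identity and can be dropped.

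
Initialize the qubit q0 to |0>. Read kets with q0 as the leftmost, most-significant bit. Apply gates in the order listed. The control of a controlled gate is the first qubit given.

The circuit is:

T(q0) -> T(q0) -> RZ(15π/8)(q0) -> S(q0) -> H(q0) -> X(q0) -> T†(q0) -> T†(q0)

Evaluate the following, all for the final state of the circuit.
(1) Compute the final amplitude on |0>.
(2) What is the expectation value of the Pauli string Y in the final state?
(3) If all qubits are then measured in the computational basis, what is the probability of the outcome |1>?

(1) |0> carries amplitude -sqrt(2)*exp(I*pi/16)/2 in the final state.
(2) The expectation value of Y is -1.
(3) Outcome |1> occurs with probability 1/2.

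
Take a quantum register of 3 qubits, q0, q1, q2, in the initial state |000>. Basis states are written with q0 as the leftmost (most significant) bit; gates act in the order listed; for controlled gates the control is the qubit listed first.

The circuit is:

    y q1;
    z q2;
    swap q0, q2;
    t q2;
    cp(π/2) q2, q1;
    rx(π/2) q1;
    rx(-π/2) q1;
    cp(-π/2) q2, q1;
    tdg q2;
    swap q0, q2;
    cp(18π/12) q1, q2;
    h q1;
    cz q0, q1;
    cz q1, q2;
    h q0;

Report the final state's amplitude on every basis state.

The final amplitudes are I/2 on |000>, 0 on |001>, -I/2 on |010>, 0 on |011>, I/2 on |100>, 0 on |101>, -I/2 on |110>, 0 on |111>. Key observation: steps 3-10 multiply out to the identity, so the circuit reduces to the remaining gates.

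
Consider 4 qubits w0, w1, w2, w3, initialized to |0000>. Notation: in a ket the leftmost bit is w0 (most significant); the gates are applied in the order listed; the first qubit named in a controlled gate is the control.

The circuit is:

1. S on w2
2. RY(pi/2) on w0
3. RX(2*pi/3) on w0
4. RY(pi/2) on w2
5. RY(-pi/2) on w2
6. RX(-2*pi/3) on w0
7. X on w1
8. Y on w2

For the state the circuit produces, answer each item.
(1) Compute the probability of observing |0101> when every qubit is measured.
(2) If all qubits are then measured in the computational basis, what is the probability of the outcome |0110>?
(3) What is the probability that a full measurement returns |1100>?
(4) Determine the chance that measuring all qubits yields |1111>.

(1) A full measurement returns |0101> with probability 0. Key observation: steps 3-6 multiply out to the identity, so the circuit reduces to the remaining gates.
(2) The probability of measuring |0110> is 1/2.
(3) A full measurement returns |1100> with probability 0.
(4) Outcome |1111> occurs with probability 0.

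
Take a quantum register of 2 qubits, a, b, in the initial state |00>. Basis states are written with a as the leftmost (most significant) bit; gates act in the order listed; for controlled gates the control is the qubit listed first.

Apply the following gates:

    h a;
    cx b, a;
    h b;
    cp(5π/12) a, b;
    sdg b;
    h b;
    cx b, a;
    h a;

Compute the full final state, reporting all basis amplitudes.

The resulting statevector has amplitude 1/2 - I/4 - exp(11*I*pi/12)/4 on |00>, 1/2 + exp(11*I*pi/12)/4 + I/4 on |01>, -I/4 + exp(11*I*pi/12)/4 on |10>, -I/4 + exp(11*I*pi/12)/4 on |11>.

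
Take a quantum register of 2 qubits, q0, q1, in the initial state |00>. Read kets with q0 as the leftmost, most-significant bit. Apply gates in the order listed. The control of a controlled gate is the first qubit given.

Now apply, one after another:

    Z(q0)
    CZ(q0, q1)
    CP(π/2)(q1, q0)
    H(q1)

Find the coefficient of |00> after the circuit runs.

The amplitude on |00> is sqrt(2)/2.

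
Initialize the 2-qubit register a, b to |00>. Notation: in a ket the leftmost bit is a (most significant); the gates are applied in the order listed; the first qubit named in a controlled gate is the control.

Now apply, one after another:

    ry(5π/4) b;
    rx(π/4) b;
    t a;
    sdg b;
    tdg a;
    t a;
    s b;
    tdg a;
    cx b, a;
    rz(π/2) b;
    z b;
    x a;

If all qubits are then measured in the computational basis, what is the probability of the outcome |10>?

A full measurement returns |10> with probability 1/4. Key observation: steps 3-8 multiply out to the identity, so the circuit reduces to the remaining gates.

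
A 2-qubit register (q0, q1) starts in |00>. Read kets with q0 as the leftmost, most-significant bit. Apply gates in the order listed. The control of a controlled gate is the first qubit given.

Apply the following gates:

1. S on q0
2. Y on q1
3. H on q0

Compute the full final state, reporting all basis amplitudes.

The final amplitudes are 0 on |00>, sqrt(2)*I/2 on |01>, 0 on |10>, sqrt(2)*I/2 on |11>.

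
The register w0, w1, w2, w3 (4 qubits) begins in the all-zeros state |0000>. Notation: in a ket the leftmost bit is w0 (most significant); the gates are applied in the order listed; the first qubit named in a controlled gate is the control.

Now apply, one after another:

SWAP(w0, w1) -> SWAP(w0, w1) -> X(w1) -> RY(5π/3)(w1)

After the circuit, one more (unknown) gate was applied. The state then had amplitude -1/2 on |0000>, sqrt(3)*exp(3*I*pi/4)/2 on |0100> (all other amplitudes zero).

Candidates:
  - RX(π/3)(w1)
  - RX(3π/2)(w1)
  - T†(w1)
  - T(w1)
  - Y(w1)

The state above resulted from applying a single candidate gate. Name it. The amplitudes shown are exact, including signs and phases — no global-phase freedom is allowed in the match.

The applied gate was T†(w1). Key observation: gates 1-2 undo each other exactly, leaving only the rest of the circuit to track.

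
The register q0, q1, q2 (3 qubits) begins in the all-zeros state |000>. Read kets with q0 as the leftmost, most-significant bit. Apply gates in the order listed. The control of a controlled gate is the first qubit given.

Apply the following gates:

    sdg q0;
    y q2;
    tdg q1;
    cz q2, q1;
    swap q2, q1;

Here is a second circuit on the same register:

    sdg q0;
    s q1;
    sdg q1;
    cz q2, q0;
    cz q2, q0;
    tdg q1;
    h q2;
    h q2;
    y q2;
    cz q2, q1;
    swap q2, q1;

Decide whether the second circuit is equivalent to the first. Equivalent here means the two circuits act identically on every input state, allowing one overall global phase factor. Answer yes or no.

Yes: on every input state the two circuits agree up to one overall phase factor.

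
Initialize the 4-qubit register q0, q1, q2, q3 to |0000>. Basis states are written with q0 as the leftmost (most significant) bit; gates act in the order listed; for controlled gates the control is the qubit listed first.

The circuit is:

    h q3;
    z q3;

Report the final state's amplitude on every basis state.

The final amplitudes are sqrt(2)/2 on |0000>, -sqrt(2)/2 on |0001>, and 0 on every other basis state.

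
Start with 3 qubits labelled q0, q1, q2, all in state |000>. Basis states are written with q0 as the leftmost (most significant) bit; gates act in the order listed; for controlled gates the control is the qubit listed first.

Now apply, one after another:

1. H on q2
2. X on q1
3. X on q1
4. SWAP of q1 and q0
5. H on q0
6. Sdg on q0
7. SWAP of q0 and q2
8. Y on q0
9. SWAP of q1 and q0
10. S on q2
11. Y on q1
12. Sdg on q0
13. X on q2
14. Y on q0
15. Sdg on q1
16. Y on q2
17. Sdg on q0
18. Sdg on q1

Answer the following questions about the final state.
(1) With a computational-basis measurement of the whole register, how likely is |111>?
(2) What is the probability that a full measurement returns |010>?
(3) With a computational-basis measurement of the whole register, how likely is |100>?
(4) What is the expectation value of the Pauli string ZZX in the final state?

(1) The probability of measuring |111> is 1/4. Key observation: gates 2-3 undo each other exactly, leaving only the rest of the circuit to track.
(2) A full measurement returns |010> with probability 0.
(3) The probability of measuring |100> is 1/4.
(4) In the final state, ZZX has expectation 0.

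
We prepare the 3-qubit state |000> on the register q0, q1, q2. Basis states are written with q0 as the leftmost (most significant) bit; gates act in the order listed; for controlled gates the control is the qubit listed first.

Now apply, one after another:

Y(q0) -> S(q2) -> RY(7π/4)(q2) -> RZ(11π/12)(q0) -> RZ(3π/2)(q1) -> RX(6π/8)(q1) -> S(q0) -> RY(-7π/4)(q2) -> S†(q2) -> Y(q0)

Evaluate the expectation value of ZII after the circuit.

In the final state, ZII has expectation 1.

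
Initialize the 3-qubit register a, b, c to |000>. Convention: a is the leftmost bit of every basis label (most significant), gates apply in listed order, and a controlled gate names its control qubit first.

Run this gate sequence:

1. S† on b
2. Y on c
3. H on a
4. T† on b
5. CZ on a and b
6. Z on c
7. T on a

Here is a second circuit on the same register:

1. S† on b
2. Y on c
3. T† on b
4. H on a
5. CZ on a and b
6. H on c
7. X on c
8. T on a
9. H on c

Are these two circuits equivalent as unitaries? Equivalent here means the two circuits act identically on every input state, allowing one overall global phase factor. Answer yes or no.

Yes — the two circuits implement the same unitary up to a global phase.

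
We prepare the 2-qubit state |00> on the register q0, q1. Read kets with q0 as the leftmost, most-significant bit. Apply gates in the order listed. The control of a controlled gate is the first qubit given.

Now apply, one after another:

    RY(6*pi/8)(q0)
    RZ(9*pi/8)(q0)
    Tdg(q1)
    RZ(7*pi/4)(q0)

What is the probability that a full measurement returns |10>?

The probability of measuring |10> is sqrt(2)/4 + 1/2.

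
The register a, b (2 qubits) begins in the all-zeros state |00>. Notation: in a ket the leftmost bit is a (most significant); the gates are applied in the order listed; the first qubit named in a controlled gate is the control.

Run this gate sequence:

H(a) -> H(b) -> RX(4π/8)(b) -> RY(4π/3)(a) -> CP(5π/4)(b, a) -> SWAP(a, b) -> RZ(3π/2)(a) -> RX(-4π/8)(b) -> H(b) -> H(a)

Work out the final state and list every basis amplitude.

The final amplitudes are -1/8 + sqrt(3)/8 - sqrt(3)*exp(3*I*pi/4)/8 - exp(3*I*pi/4)/8 + exp(I*pi/4)/4 on |00>, -sqrt(3)*exp(3*I*pi/4)/4 - sqrt(3)*exp(I*pi/4)/8 - I/8 - exp(I*pi/4)/8 + sqrt(3)*I/8 on |01>, -sqrt(3)/8 + 1/8 + exp(3*I*pi/4)/8 + sqrt(3)*exp(3*I*pi/4)/8 + exp(I*pi/4)/4 on |10>, -sqrt(3)*exp(3*I*pi/4)/4 - sqrt(3)*I/8 + exp(I*pi/4)/8 + I/8 + sqrt(3)*exp(I*pi/4)/8 on |11>.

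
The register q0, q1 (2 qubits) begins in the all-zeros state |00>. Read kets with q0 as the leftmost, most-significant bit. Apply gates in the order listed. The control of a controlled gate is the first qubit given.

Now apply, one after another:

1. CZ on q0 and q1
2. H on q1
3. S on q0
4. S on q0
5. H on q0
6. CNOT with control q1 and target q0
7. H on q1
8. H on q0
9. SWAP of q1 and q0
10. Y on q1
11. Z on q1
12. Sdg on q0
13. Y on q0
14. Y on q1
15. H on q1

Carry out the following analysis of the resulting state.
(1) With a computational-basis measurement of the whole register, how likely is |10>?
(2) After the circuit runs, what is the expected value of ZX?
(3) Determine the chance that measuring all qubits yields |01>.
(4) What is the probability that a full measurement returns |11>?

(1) The probability of measuring |10> is 1/2.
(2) The observable ZX averages to -1.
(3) Outcome |01> occurs with probability 0.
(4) The probability of measuring |11> is 1/2.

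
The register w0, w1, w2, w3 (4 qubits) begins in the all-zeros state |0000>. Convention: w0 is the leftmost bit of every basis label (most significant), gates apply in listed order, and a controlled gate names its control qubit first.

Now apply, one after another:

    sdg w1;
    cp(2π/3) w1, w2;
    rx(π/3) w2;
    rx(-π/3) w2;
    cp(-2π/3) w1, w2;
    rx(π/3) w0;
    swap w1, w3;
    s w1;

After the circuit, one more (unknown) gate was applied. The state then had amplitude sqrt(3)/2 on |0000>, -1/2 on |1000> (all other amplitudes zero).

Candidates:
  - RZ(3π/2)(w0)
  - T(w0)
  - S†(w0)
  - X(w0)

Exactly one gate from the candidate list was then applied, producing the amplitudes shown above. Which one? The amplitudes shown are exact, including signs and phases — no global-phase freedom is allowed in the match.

It was S†(w0) that produced the state shown. Key observation: gates 2-5 undo each other exactly, leaving only the rest of the circuit to track.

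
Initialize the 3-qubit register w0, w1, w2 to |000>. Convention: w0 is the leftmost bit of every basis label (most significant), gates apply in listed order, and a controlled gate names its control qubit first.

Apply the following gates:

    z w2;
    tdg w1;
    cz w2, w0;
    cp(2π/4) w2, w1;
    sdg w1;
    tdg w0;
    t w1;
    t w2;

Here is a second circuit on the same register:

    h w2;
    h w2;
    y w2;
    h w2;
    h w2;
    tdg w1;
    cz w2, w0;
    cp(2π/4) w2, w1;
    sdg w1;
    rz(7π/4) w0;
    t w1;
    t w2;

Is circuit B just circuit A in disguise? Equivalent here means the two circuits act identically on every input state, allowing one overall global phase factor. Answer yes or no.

No, they are not equivalent — no single phase factor reconciles the two unitaries.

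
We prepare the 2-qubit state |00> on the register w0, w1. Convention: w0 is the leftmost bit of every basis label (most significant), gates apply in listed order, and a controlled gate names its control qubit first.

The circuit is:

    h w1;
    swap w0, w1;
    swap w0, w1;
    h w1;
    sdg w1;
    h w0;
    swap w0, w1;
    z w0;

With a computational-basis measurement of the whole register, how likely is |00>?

The probability of measuring |00> is 1/2. Key observation: steps 1-4 multiply out to the identity, so the circuit reduces to the remaining gates.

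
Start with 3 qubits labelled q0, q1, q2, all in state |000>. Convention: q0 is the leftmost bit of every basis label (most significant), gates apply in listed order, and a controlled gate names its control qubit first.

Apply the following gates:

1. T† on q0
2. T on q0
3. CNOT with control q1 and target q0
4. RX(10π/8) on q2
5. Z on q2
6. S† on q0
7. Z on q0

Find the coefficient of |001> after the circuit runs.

|001> carries amplitude I*sqrt(sqrt(2) + 2)/2 in the final state.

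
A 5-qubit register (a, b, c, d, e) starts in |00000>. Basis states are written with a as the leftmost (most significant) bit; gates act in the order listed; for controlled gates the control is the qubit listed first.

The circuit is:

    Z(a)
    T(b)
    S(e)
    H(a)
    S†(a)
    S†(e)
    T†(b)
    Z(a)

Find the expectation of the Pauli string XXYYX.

The observable XXYYX averages to 0.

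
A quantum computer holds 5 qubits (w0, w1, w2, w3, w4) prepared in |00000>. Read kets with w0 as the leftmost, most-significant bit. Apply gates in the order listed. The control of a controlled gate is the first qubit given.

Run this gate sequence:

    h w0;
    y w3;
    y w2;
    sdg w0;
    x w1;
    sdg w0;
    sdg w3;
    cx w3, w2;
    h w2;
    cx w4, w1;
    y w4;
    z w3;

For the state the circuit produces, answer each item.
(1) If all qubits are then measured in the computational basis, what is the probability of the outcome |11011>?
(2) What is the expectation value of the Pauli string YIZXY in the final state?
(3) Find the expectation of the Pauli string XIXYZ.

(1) A full measurement returns |11011> with probability 1/4.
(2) The observable YIZXY averages to 0.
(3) The observable XIXYZ averages to 0.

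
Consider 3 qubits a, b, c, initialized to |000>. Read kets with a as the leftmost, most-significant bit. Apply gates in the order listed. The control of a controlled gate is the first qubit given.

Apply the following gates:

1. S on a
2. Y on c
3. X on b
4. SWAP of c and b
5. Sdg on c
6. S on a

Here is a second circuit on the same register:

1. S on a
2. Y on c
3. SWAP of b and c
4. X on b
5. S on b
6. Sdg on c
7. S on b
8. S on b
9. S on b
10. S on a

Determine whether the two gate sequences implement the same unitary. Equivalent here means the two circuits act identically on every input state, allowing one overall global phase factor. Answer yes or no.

No — the two circuits implement different unitaries, even allowing a global phase.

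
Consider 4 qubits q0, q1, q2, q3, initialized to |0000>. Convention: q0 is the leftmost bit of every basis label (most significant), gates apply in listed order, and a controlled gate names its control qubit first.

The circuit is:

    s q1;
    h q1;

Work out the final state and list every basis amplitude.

The final amplitudes are sqrt(2)/2 on |0000>, sqrt(2)/2 on |0100>, and 0 on every other basis state.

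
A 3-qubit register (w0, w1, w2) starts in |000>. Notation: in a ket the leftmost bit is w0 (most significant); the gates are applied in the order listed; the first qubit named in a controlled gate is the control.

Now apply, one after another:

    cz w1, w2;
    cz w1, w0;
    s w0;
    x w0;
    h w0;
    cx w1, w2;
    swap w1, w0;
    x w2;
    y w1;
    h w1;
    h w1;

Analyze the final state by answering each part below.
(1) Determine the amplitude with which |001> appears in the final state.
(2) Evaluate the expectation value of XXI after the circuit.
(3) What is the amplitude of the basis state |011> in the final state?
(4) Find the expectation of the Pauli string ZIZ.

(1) |001> carries amplitude sqrt(2)*I/2 in the final state. Key observation: gates 10-11 undo each other exactly, leaving only the rest of the circuit to track.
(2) The expectation value of XXI is 0.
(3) The final state's coefficient on |011> equals sqrt(2)*I/2.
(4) In the final state, ZIZ has expectation -1.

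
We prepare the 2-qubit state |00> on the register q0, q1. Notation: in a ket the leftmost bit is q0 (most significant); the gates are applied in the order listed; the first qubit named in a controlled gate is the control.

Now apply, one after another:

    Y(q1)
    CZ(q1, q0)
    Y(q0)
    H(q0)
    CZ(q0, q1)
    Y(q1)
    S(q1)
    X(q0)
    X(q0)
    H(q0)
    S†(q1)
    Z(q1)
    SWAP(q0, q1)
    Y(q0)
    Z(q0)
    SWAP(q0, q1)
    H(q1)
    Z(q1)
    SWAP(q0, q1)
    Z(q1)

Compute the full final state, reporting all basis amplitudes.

The final amplitudes are sqrt(2)/2 on |00>, 0 on |01>, sqrt(2)/2 on |10>, 0 on |11>.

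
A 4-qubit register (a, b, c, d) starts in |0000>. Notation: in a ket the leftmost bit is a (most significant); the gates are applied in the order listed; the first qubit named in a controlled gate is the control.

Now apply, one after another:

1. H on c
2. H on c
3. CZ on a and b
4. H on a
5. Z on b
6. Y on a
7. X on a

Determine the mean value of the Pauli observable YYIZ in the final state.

The expectation value of YYIZ is 0.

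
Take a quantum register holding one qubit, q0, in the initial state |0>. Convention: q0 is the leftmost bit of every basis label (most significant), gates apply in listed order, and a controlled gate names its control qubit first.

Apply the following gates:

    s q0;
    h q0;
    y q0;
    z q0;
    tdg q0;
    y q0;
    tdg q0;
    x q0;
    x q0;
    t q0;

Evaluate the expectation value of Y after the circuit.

In the final state, Y has expectation -sqrt(2)/2.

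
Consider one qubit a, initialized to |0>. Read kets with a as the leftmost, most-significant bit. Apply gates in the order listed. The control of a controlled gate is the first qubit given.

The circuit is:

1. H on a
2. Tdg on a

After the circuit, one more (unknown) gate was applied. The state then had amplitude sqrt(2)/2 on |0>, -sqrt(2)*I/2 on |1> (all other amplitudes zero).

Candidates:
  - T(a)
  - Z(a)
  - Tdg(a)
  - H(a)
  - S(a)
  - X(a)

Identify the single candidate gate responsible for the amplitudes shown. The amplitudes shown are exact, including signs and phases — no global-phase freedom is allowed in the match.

The applied gate was Tdg(a).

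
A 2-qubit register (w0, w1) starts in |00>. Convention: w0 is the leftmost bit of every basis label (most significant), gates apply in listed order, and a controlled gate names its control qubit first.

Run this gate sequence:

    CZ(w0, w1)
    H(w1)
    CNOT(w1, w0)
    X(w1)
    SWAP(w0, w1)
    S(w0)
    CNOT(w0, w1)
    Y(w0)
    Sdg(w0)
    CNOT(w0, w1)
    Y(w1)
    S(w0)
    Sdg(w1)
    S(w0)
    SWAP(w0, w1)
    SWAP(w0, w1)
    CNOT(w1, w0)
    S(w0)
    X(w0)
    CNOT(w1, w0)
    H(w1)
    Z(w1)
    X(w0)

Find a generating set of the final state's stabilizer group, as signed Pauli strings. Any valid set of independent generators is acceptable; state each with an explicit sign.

The stabilizer group can be generated by -YZ, -ZX, among other valid generating sets.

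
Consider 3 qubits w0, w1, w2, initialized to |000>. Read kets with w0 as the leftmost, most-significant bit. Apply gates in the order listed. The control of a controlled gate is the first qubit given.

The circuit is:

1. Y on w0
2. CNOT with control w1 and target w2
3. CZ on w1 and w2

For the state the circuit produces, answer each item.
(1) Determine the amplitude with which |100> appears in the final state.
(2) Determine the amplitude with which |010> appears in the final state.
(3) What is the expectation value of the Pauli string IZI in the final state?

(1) The final state's coefficient on |100> equals I.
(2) The final state's coefficient on |010> equals 0.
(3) The expectation value of IZI is 1.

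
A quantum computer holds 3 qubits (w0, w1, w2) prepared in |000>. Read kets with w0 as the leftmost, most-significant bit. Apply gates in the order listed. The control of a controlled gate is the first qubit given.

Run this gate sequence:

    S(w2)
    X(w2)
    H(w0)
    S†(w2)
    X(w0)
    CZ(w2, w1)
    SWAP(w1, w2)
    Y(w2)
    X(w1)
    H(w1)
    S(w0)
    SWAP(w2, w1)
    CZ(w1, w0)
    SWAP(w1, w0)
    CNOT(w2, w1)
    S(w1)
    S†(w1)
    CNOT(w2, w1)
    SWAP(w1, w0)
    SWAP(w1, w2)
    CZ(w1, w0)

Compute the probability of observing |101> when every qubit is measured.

A full measurement returns |101> with probability 1/4. Key observation: the block from step 14 through step 19 cancels to the identity and can be dropped.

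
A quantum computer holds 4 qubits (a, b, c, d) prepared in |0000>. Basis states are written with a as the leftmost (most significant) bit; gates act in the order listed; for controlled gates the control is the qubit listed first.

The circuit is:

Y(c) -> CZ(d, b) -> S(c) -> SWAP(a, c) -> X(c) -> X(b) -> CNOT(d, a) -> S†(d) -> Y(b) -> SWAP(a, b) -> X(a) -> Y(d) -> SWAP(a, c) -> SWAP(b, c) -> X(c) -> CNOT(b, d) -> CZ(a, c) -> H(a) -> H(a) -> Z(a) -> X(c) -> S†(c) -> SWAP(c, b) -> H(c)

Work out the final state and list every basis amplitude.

The final amplitudes are -sqrt(2)*I/2 on |1100>, sqrt(2)*I/2 on |1110>, and 0 on every other basis state.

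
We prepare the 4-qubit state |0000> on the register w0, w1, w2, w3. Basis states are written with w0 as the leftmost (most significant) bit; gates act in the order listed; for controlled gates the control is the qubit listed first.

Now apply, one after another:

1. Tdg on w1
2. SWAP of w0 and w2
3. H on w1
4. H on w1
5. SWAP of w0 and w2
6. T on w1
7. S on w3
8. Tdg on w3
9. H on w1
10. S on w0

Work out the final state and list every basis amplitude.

The resulting statevector has amplitude sqrt(2)/2 on |0000>, sqrt(2)/2 on |0100>, and 0 on every other basis state. Key observation: the block from step 1 through step 6 cancels to the identity and can be dropped.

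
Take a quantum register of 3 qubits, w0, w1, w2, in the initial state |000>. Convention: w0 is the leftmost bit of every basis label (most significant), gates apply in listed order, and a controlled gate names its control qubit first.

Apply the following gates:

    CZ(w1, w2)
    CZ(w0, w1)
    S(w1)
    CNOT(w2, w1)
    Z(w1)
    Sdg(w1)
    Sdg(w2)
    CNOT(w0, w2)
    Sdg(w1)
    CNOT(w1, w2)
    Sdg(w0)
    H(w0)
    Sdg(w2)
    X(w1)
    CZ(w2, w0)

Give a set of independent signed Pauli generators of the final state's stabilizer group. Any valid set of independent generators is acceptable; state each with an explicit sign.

The stabilizer group can be generated by +XII, -IZI, +IIZ, among other valid generating sets.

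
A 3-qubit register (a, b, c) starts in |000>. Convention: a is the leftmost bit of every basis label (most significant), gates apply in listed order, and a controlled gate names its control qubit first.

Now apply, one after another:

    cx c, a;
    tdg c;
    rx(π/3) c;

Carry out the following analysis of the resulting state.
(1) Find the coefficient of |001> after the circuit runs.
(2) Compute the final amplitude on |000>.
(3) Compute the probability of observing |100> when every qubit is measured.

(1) The final state's coefficient on |001> equals -I/2.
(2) The final state's coefficient on |000> equals sqrt(3)/2.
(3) The probability of measuring |100> is 0.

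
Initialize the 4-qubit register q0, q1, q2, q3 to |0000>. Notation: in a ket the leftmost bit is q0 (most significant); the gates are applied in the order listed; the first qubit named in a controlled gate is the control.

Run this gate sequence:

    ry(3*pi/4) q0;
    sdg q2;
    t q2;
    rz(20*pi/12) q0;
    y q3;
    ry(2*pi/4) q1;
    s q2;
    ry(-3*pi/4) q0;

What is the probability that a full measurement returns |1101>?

Outcome |1101> occurs with probability 1/16.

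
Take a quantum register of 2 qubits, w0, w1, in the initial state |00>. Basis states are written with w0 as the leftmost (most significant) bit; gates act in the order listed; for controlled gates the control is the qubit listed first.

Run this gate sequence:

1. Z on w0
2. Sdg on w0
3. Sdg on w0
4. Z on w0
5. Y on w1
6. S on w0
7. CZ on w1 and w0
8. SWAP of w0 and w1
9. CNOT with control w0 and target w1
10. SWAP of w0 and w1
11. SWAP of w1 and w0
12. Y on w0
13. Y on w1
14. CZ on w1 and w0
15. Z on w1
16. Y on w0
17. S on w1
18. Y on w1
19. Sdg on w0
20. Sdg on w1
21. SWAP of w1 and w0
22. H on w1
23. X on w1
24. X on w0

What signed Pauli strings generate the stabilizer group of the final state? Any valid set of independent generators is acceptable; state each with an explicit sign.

The stabilizer group can be generated by -IX, +ZI, among other valid generating sets.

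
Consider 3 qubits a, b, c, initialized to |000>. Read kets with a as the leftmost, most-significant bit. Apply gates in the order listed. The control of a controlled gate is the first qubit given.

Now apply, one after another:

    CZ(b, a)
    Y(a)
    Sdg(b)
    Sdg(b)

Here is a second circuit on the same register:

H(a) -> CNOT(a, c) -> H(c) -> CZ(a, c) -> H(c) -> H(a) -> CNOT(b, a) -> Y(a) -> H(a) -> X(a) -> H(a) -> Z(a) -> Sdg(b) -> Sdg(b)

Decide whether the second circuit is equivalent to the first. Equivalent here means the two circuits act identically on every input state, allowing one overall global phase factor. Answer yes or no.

No: there is an input state on which the two circuits produce genuinely different outputs (not merely differing by a phase).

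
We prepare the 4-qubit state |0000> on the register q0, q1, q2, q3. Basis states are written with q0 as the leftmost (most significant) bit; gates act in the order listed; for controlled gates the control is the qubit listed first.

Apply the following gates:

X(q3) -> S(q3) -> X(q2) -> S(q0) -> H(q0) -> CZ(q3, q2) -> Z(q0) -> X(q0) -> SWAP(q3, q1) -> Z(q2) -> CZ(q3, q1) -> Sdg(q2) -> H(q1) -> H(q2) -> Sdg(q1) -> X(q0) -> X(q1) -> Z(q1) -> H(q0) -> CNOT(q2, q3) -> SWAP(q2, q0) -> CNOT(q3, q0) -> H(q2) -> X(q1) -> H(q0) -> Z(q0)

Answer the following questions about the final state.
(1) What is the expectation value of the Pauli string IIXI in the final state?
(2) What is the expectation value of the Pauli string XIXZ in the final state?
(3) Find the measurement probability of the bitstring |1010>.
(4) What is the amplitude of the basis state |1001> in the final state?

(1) In the final state, IIXI has expectation -1.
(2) In the final state, XIXZ has expectation 0.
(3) Outcome |1010> occurs with probability 1/16.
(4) |1001> carries amplitude -1/4 in the final state.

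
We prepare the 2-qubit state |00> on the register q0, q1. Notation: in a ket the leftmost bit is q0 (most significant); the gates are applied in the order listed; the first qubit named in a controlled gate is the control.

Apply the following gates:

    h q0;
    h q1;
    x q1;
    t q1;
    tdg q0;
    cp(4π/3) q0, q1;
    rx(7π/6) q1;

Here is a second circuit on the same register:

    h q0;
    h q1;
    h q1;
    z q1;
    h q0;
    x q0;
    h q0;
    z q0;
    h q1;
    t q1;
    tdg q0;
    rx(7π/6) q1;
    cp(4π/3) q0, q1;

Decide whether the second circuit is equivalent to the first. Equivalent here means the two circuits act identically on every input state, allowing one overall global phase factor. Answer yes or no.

No: there is an input state on which the two circuits produce genuinely different outputs (not merely differing by a phase).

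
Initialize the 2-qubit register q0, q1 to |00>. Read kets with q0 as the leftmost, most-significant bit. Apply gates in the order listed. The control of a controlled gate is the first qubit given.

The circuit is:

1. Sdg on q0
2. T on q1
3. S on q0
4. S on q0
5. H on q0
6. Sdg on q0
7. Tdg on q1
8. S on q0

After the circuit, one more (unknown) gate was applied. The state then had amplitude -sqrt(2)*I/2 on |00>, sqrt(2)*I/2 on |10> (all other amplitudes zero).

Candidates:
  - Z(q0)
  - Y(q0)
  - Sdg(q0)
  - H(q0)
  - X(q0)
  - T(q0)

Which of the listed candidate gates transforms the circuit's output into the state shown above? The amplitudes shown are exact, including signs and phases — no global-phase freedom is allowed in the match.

The applied gate was Y(q0).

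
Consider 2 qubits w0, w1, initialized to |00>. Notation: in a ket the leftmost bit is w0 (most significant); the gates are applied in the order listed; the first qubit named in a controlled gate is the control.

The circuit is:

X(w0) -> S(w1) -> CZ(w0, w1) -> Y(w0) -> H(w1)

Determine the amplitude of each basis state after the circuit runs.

The resulting statevector has amplitude -sqrt(2)*I/2 on |00>, -sqrt(2)*I/2 on |01>, 0 on |10>, 0 on |11>.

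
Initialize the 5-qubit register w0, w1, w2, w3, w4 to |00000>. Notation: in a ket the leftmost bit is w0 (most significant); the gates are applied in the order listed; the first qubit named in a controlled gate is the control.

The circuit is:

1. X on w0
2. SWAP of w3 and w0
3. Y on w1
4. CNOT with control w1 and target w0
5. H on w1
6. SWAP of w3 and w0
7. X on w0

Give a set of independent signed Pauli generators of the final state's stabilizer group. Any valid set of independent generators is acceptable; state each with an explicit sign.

The stabilizer group can be generated by -IXIII, +ZIIII, +IIZII, -IIIZI, +IIIIZ, among other valid generating sets.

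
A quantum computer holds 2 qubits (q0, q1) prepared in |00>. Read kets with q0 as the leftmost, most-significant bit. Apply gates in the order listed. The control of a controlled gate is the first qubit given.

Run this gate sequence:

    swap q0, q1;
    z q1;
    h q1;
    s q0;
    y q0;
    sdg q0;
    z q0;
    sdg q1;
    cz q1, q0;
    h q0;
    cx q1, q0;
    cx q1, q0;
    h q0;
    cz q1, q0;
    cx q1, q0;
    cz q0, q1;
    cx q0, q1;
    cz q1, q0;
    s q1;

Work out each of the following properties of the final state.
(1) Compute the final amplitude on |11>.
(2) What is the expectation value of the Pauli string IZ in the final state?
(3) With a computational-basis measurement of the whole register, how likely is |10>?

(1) The amplitude on |11> is sqrt(2)*I/2. Key observation: gates 9-14 undo each other exactly, leaving only the rest of the circuit to track.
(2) In the final state, IZ has expectation -1.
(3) Outcome |10> occurs with probability 0.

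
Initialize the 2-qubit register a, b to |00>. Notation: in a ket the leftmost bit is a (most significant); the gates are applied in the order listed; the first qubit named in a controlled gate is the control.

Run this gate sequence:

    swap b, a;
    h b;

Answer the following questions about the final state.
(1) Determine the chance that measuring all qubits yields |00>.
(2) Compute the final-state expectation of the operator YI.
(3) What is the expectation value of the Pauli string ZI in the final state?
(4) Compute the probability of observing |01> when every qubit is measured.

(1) Outcome |00> occurs with probability 1/2.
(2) The observable YI averages to 0.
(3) The observable ZI averages to 1.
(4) The probability of measuring |01> is 1/2.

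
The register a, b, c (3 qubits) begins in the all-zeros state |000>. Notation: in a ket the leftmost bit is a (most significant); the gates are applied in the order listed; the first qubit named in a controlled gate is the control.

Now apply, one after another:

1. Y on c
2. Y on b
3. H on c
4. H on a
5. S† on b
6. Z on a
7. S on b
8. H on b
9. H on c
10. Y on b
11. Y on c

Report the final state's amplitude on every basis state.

After the circuit, the state carries amplitude -1/2 on |000>, 0 on |001>, -1/2 on |010>, 0 on |011>, 1/2 on |100>, 0 on |101>, 1/2 on |110>, 0 on |111>.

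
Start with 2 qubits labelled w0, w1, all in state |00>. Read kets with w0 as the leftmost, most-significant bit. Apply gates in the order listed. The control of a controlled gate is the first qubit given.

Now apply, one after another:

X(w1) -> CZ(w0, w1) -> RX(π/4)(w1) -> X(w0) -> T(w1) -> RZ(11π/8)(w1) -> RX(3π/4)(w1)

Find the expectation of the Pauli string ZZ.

In the final state, ZZ has expectation -1/2 - sqrt(2 - sqrt(2))/4.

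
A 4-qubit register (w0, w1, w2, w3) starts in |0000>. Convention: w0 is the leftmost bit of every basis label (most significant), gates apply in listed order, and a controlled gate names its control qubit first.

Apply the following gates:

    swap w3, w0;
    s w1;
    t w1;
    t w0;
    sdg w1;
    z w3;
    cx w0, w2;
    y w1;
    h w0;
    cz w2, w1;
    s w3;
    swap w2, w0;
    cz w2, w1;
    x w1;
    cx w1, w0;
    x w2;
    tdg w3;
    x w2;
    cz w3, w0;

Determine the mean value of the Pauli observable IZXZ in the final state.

In the final state, IZXZ has expectation -1.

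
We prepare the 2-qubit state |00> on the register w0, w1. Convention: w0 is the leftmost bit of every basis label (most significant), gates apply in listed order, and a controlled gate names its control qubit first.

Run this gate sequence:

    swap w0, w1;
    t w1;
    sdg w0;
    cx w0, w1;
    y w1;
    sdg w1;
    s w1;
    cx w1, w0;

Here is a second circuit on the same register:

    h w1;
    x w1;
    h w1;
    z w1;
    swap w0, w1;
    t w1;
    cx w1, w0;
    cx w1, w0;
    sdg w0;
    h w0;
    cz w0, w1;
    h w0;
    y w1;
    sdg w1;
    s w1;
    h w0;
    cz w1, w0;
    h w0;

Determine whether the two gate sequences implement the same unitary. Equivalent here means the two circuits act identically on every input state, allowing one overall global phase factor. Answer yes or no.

No: there is an input state on which the two circuits produce genuinely different outputs (not merely differing by a phase).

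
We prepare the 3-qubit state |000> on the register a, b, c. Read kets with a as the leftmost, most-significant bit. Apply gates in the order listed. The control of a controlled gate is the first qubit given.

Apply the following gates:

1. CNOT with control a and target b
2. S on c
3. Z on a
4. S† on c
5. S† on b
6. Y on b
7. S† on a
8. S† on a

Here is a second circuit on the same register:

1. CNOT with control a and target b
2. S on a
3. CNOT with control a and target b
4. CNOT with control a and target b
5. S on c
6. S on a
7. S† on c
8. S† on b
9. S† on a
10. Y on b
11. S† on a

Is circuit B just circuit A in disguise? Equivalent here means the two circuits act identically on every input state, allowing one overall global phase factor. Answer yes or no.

Yes: on every input state the two circuits agree up to one overall phase factor.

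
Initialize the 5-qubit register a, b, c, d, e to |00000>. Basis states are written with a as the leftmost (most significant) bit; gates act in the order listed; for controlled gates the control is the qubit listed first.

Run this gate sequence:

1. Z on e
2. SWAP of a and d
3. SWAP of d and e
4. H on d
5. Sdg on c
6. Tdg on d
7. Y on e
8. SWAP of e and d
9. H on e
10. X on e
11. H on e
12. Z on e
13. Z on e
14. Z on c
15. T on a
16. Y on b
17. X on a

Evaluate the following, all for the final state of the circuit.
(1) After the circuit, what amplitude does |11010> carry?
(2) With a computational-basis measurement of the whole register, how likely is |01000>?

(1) The final state's coefficient on |11010> equals -sqrt(2)/2. Key observation: the block from step 9 through step 12 cancels to the identity and can be dropped.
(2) The probability of measuring |01000> is 0.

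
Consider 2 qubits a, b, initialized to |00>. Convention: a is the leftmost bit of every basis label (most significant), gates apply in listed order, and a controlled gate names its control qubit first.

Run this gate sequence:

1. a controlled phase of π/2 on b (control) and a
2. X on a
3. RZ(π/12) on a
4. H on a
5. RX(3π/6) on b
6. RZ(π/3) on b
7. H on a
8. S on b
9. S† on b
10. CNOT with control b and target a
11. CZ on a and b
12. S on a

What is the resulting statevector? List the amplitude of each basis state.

The resulting statevector has amplitude 0 on |00>, -sqrt(2)*exp(17*I*pi/24)/2 on |01>, sqrt(2)*exp(3*I*pi/8)/2 on |10>, 0 on |11>.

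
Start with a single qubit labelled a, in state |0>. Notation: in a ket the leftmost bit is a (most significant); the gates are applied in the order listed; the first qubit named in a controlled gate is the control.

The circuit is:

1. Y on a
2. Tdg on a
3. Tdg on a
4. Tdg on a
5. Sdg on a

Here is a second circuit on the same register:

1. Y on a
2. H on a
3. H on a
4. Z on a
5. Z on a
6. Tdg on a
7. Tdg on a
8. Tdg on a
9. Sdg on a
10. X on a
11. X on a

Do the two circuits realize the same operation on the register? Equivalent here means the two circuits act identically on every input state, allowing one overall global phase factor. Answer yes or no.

Yes — the two circuits implement the same unitary up to a global phase.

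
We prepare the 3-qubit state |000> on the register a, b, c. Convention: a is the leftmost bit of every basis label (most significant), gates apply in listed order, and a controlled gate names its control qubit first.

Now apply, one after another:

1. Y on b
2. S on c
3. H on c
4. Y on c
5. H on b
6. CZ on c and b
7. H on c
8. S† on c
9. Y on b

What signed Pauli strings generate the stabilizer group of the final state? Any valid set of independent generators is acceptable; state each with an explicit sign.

The final state is stabilized by the group generated by -IXY, +ZII, +IZZ; other independent generating sets are equally valid.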